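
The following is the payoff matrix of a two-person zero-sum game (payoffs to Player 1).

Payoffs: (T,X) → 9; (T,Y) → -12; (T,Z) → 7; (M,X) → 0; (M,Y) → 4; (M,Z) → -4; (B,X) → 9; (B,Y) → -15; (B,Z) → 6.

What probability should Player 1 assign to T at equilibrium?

Row minima: T → -12, M → -4, B → -15; maximin = -4.
Column maxima: X → 9, Y → 4, Z → 7; minimax = 4.
-4 ≠ 4, so there is no saddle point; optimal play is mixed.
X is strictly dominated by Z (it gives Player 1 strictly more in every row), so Player 2 never plays it.
With X eliminated, B is strictly dominated by T (T gives Player 1 strictly more in every remaining column), so Player 1 never plays it.
On the remaining 2×2 (T, M vs Y, Z):
Let Player 1 play T with probability p. Expected payoff against Y: (-12)p + 4(1−p) = −16p + 4; against Z: 7p + (-4)(1−p) = 11p − 4.
Setting these equal: −16p + 4 = 11p − 4 ⇒ −27p = -8 ⇒ p = 8/27, and the value is (-16)·(8/27) + 4 = -20/27.
For Player 2: with q = P(Y), equating T's and M's payoffs gives −19q + 7 = 8q − 4 ⇒ q = 11/27.

8/27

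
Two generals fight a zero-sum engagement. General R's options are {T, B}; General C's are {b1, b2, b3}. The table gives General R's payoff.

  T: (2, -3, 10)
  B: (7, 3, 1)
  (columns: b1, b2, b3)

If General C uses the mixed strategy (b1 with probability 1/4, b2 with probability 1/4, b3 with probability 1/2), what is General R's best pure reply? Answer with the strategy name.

T

Expected payoff of T: (1/4)·2 + (1/4)·(-3) + (1/2)·10 = 19/4.
Expected payoff of B: (1/4)·7 + (1/4)·3 + (1/2)·1 = 3.
The largest is 19/4, so General R's best response is T.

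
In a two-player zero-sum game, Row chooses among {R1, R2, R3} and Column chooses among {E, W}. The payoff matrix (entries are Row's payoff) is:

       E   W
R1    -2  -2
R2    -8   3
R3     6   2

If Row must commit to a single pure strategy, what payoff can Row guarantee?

Row minima: R1 → -2, R2 → -8, R3 → 2.
The best of these is 2.

2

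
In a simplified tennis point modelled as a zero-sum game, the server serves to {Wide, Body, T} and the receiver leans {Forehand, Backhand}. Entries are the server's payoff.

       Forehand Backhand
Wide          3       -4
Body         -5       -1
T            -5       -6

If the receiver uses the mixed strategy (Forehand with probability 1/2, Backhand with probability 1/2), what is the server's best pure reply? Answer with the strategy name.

Expected payoff of Wide: (1/2)·3 + (1/2)·(-4) = -1/2.
Expected payoff of Body: (1/2)·(-5) + (1/2)·(-1) = -3.
Expected payoff of T: (1/2)·(-5) + (1/2)·(-6) = -11/2.
The largest is -1/2, so the server's best response is Wide.

Wide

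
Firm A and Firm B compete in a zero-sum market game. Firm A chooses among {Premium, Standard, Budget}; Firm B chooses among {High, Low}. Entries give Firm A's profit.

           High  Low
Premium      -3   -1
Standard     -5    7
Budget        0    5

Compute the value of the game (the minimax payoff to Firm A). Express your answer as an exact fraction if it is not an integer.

0

Row minima: Premium → -3, Standard → -5, Budget → 0; maximin = 0.
Column maxima: High → 0, Low → 7; minimax = 0.
Since maximin = minimax = 0, there is a saddle point and the value is 0.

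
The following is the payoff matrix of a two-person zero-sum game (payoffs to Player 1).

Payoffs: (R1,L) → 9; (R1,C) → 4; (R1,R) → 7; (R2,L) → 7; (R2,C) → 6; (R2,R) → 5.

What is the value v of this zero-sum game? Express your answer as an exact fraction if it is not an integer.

11/2

Row minima: R1 → 4, R2 → 5; maximin = 5.
Column maxima: L → 9, C → 6, R → 7; minimax = 6.
5 ≠ 6, so there is no saddle point; optimal play is mixed.
L is strictly dominated by C (it gives Player 1 strictly more in every row), so Player 2 never plays it.
On the remaining 2×2 (R1, R2 vs C, R):
Let Player 1 play R1 with probability p. Expected payoff against C: 4p + 6(1−p) = −2p + 6; against R: 7p + 5(1−p) = 2p + 5.
Setting these equal: −2p + 6 = 2p + 5 ⇒ −4p = -1 ⇒ p = 1/4, and the value is (-2)·(1/4) + 6 = 11/2.
For Player 2: with q = P(C), equating R1's and R2's payoffs gives −3q + 7 = q + 5 ⇒ q = 1/2.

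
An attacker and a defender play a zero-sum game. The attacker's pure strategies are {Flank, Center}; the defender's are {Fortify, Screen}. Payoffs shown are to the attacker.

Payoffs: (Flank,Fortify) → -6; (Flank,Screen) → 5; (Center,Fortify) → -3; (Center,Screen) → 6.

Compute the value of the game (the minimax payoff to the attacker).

-3

Row minima: Flank → -6, Center → -3; maximin = -3.
Column maxima: Fortify → -3, Screen → 6; minimax = -3.
Since maximin = minimax = -3, there is a saddle point and the value is -3.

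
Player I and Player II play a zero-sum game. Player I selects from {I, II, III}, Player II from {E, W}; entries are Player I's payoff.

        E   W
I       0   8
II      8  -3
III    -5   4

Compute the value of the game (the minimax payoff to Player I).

64/19

Row minima: I → 0, II → -3, III → -5; maximin = 0.
Column maxima: E → 8, W → 8; minimax = 8.
0 ≠ 8, so there is no saddle point; optimal play is mixed.
III is strictly dominated by I, so Player I never plays it.
On the remaining 2×2 (I, II vs E, W):
Let Player I play I with probability p. Expected payoff against E: 0p + 8(1−p) = −8p + 8; against W: 8p + (-3)(1−p) = 11p − 3.
Setting these equal: −8p + 8 = 11p − 3 ⇒ −19p = -11 ⇒ p = 11/19, and the value is (-8)·(11/19) + 8 = 64/19.
For Player II: with q = P(E), equating I's and II's payoffs gives −8q + 8 = 11q − 3 ⇒ q = 11/19.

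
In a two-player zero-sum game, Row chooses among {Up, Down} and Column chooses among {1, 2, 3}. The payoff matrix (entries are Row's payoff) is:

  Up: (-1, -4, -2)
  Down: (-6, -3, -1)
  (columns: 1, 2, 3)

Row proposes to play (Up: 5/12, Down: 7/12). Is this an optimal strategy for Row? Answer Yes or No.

No

Against 1 this mix gives (5/12)·(-1) + (7/12)·(-6) = -47/12.
Against 2 this mix gives (5/12)·(-4) + (7/12)·(-3) = -41/12.
Against 3 this mix gives (5/12)·(-2) + (7/12)·(-1) = -17/12.
Column will play 1, holding Row to -47/12. Shifting weight toward the row that does better against 1 would raise this floor (the equalizing mix achieves -7/2 against both 1 and 2), so the proposed strategy is not optimal.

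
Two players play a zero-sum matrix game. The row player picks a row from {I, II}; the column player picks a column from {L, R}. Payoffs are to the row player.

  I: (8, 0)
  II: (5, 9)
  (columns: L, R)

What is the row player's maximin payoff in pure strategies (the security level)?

5

Row minima: I → 0, II → 5.
The best of these is 5.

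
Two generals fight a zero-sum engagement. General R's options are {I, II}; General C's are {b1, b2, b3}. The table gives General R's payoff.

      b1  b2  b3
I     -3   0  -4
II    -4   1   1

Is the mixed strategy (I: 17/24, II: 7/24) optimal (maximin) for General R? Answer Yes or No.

No

Against b1 this mix gives (17/24)·(-3) + (7/24)·(-4) = -79/24.
Against b2 this mix gives (17/24)·0 + (7/24)·1 = 7/24.
Against b3 this mix gives (17/24)·(-4) + (7/24)·1 = -61/24.
General C will play b1, holding General R to -79/24. Shifting weight toward the row that does better against b1 would raise this floor (the equalizing mix achieves -19/6 against both b1 and b3), so the proposed strategy is not optimal.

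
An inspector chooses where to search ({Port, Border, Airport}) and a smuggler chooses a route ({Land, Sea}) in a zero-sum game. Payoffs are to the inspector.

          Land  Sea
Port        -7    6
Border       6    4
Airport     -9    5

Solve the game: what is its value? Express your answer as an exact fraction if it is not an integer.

Row minima: Port → -7, Border → 4, Airport → -9; maximin = 4.
Column maxima: Land → 6, Sea → 6; minimax = 6.
4 ≠ 6, so there is no saddle point; optimal play is mixed.
Airport is strictly dominated by Port, so the inspector never plays it.
On the remaining 2×2 (Port, Border vs Land, Sea):
Let the inspector play Port with probability p. Expected payoff against Land: (-7)p + 6(1−p) = −13p + 6; against Sea: 6p + 4(1−p) = 2p + 4.
Setting these equal: −13p + 6 = 2p + 4 ⇒ −15p = -2 ⇒ p = 2/15, and the value is (-13)·(2/15) + 6 = 64/15.
For the smuggler: with q = P(Land), equating Port's and Border's payoffs gives −13q + 6 = 2q + 4 ⇒ q = 2/15.

64/15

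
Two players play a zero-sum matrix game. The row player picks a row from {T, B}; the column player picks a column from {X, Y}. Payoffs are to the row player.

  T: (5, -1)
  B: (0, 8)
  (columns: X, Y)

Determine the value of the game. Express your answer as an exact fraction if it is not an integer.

20/7

Row minima: T → -1, B → 0; maximin = 0.
Column maxima: X → 5, Y → 8; minimax = 5.
0 ≠ 5, so there is no saddle point; optimal play is mixed.
Let the row player play T with probability p. Expected payoff against X: 5p + 0(1−p) = 5p; against Y: (-1)p + 8(1−p) = −9p + 8.
Setting these equal: 5p = −9p + 8 ⇒ 14p = 8 ⇒ p = 4/7, and the value is (5)·(4/7) = 20/7.
For the column player: with q = P(X), equating T's and B's payoffs gives 6q − 1 = −8q + 8 ⇒ q = 9/14.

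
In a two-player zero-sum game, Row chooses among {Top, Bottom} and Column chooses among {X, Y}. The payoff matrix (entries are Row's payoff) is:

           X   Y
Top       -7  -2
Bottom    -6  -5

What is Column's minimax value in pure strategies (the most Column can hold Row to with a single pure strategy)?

Column maxima: X → -6, Y → -2.
The smallest of these is -6.

-6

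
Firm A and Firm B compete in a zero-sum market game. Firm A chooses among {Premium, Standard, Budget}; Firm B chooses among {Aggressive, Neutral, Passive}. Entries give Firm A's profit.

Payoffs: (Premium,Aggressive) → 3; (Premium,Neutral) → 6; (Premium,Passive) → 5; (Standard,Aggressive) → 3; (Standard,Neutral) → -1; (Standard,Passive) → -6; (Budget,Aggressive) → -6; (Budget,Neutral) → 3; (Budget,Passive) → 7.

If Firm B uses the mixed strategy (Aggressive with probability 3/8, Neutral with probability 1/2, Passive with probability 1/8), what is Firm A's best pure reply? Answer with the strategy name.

Premium

Expected payoff of Premium: (3/8)·3 + (1/2)·6 + (1/8)·5 = 19/4.
Expected payoff of Standard: (3/8)·3 + (1/2)·(-1) + (1/8)·(-6) = -1/8.
Expected payoff of Budget: (3/8)·(-6) + (1/2)·3 + (1/8)·7 = 1/8.
The largest is 19/4, so Firm A's best response is Premium.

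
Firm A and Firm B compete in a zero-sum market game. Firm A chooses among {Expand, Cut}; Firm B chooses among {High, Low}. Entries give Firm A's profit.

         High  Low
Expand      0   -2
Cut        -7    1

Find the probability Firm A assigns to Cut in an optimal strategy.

1/5

Row minima: Expand → -2, Cut → -7; maximin = -2.
Column maxima: High → 0, Low → 1; minimax = 0.
-2 ≠ 0, so there is no saddle point; optimal play is mixed.
Let Firm A play Expand with probability p. Expected payoff against High: 0p + (-7)(1−p) = 7p − 7; against Low: (-2)p + 1(1−p) = −3p + 1.
Setting these equal: 7p − 7 = −3p + 1 ⇒ 10p = 8 ⇒ p = 4/5, and the value is (7)·(4/5) − 7 = -7/5.
For Firm B: with q = P(High), equating Expand's and Cut's payoffs gives 2q − 2 = −8q + 1 ⇒ q = 3/10.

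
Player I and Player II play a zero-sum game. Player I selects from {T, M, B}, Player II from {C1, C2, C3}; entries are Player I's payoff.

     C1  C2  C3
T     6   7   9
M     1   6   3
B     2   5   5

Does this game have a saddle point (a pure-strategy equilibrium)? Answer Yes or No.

Row minima: T → 6, M → 1, B → 2; maximin = 6.
Column maxima: C1 → 6, C2 → 7, C3 → 9; minimax = 6.
maximin = minimax = 6, so a saddle point exists.

Yes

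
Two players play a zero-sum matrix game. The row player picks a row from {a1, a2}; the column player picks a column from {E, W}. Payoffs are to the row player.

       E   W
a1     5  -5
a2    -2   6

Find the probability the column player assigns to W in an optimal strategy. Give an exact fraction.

Row minima: a1 → -5, a2 → -2; maximin = -2.
Column maxima: E → 5, W → 6; minimax = 5.
-2 ≠ 5, so there is no saddle point; optimal play is mixed.
Let the row player play a1 with probability p. Expected payoff against E: 5p + (-2)(1−p) = 7p − 2; against W: (-5)p + 6(1−p) = −11p + 6.
Setting these equal: 7p − 2 = −11p + 6 ⇒ 18p = 8 ⇒ p = 4/9, and the value is (7)·(4/9) − 2 = 10/9.
For the column player: with q = P(E), equating a1's and a2's payoffs gives 10q − 5 = −8q + 6 ⇒ q = 11/18.

7/18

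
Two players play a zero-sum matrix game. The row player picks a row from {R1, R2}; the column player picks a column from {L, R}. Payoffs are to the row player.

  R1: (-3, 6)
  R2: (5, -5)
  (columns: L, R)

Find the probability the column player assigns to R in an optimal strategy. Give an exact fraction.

Row minima: R1 → -3, R2 → -5; maximin = -3.
Column maxima: L → 5, R → 6; minimax = 5.
-3 ≠ 5, so there is no saddle point; optimal play is mixed.
Let the row player play R1 with probability p. Expected payoff against L: (-3)p + 5(1−p) = −8p + 5; against R: 6p + (-5)(1−p) = 11p − 5.
Setting these equal: −8p + 5 = 11p − 5 ⇒ −19p = -10 ⇒ p = 10/19, and the value is (-8)·(10/19) + 5 = 15/19.
For the column player: with q = P(L), equating R1's and R2's payoffs gives −9q + 6 = 10q − 5 ⇒ q = 11/19.

8/19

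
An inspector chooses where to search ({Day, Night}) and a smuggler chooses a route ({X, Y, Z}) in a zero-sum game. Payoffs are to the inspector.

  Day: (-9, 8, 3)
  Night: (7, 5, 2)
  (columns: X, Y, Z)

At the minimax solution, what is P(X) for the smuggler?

Row minima: Day → -9, Night → 2; maximin = 2.
Column maxima: X → 7, Y → 8, Z → 3; minimax = 3.
2 ≠ 3, so there is no saddle point; optimal play is mixed.
Y is strictly dominated by Z (it gives the inspector strictly more in every row), so the smuggler never plays it.
On the remaining 2×2 (Day, Night vs X, Z):
Let the inspector play Day with probability p. Expected payoff against X: (-9)p + 7(1−p) = −16p + 7; against Z: 3p + 2(1−p) = p + 2.
Setting these equal: −16p + 7 = p + 2 ⇒ −17p = -5 ⇒ p = 5/17, and the value is (-16)·(5/17) + 7 = 39/17.
For the smuggler: with q = P(X), equating Day's and Night's payoffs gives −12q + 3 = 5q + 2 ⇒ q = 1/17.

1/17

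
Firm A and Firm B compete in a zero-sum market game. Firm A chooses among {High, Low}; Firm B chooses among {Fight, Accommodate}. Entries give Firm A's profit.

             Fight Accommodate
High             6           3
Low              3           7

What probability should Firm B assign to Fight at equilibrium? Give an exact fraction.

4/7

Row minima: High → 3, Low → 3; maximin = 3.
Column maxima: Fight → 6, Accommodate → 7; minimax = 6.
3 ≠ 6, so there is no saddle point; optimal play is mixed.
Let Firm A play High with probability p. Expected payoff against Fight: 6p + 3(1−p) = 3p + 3; against Accommodate: 3p + 7(1−p) = −4p + 7.
Setting these equal: 3p + 3 = −4p + 7 ⇒ 7p = 4 ⇒ p = 4/7, and the value is (3)·(4/7) + 3 = 33/7.
For Firm B: with q = P(Fight), equating High's and Low's payoffs gives 3q + 3 = −4q + 7 ⇒ q = 4/7.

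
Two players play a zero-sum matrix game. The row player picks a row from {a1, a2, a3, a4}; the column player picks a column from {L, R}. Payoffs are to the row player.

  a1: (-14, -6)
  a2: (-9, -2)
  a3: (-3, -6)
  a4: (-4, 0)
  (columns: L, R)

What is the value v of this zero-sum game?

Row minima: a1 → -14, a2 → -9, a3 → -6, a4 → -4; maximin = -4.
Column maxima: L → -3, R → 0; minimax = -3.
-4 ≠ -3, so there is no saddle point; optimal play is mixed.
a1 is strictly dominated by a2, so the row player never plays it.
a2 is strictly dominated by a4, so the row player never plays it.
On the remaining 2×2 (a3, a4 vs L, R):
Let the row player play a3 with probability p. Expected payoff against L: (-3)p + (-4)(1−p) = p − 4; against R: (-6)p + 0(1−p) = −6p.
Setting these equal: p − 4 = −6p ⇒ 7p = 4 ⇒ p = 4/7, and the value is (1)·(4/7) − 4 = -24/7.
For the column player: with q = P(L), equating a3's and a4's payoffs gives 3q − 6 = −4q ⇒ q = 6/7.

-24/7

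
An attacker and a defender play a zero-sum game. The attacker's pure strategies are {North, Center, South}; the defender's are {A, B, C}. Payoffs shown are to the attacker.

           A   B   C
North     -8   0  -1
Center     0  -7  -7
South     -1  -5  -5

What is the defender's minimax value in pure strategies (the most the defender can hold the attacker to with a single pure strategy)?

Column maxima: A → 0, B → 0, C → -1.
The smallest of these is -1.

-1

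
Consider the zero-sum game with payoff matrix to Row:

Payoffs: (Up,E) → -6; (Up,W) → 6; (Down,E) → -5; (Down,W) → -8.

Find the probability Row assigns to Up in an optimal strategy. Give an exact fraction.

1/5

Row minima: Up → -6, Down → -8; maximin = -6.
Column maxima: E → -5, W → 6; minimax = -5.
-6 ≠ -5, so there is no saddle point; optimal play is mixed.
Let Row play Up with probability p. Expected payoff against E: (-6)p + (-5)(1−p) = −p − 5; against W: 6p + (-8)(1−p) = 14p − 8.
Setting these equal: −p − 5 = 14p − 8 ⇒ −15p = -3 ⇒ p = 1/5, and the value is (-1)·(1/5) − 5 = -26/5.
For Column: with q = P(E), equating Up's and Down's payoffs gives −12q + 6 = 3q − 8 ⇒ q = 14/15.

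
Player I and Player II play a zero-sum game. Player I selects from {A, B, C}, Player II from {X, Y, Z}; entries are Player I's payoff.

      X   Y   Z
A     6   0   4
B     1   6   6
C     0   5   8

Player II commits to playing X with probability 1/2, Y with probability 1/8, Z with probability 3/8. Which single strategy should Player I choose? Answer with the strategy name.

Expected payoff of A: (1/2)·6 + (1/8)·0 + (3/8)·4 = 9/2.
Expected payoff of B: (1/2)·1 + (1/8)·6 + (3/8)·6 = 7/2.
Expected payoff of C: (1/2)·0 + (1/8)·5 + (3/8)·8 = 29/8.
The largest is 9/2, so Player I's best response is A.

A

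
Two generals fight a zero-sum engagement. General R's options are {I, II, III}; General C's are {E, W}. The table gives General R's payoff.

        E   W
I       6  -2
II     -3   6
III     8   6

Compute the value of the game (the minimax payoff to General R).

6

Row minima: I → -2, II → -3, III → 6; maximin = 6.
Column maxima: E → 8, W → 6; minimax = 6.
Since maximin = minimax = 6, there is a saddle point and the value is 6.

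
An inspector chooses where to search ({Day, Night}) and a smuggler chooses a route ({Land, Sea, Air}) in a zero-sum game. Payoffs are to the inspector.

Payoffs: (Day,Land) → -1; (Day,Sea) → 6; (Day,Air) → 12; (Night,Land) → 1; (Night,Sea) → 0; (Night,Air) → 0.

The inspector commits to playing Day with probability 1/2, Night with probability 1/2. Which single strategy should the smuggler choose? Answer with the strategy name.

Land

If the smuggler plays Land, the inspector's expected payoff is (1/2)·(-1) + (1/2)·1 = 0.
If the smuggler plays Sea, the inspector's expected payoff is (1/2)·6 + (1/2)·0 = 3.
If the smuggler plays Air, the inspector's expected payoff is (1/2)·12 + (1/2)·0 = 6.
The smuggler minimizes the inspector's payoff; the smallest is 0, so the best response is Land.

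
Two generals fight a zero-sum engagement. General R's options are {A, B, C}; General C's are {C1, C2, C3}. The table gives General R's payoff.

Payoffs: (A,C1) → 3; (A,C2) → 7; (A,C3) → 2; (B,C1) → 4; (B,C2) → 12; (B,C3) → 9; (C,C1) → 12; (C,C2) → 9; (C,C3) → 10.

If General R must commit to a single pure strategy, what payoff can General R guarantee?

Row minima: A → 2, B → 4, C → 9.
The best of these is 9.

9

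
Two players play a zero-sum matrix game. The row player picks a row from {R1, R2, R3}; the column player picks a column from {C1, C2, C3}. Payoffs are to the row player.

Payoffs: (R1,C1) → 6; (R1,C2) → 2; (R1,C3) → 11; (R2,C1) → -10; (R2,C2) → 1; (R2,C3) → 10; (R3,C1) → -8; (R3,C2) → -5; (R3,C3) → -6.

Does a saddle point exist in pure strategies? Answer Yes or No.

Yes

Row minima: R1 → 2, R2 → -10, R3 → -8; maximin = 2.
Column maxima: C1 → 6, C2 → 2, C3 → 11; minimax = 2.
maximin = minimax = 2, so a saddle point exists.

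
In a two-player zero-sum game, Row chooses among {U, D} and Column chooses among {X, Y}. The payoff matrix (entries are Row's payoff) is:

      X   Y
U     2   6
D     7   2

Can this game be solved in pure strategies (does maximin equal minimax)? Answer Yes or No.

No

Row minima: U → 2, D → 2; maximin = 2.
Column maxima: X → 7, Y → 6; minimax = 6.
2 ≠ 6, so no pure-strategy equilibrium exists.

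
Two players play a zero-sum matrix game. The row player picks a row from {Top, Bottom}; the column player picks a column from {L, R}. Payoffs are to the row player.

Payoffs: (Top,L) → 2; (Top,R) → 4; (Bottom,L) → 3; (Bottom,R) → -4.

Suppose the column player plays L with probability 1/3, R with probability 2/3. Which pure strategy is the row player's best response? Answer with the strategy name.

Expected payoff of Top: (1/3)·2 + (2/3)·4 = 10/3.
Expected payoff of Bottom: (1/3)·3 + (2/3)·(-4) = -5/3.
The largest is 10/3, so the row player's best response is Top.

Top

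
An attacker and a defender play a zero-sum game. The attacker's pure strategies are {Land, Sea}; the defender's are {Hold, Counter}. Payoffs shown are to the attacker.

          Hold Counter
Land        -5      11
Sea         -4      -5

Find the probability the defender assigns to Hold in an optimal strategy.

Row minima: Land → -5, Sea → -5; maximin = -5.
Column maxima: Hold → -4, Counter → 11; minimax = -4.
-5 ≠ -4, so there is no saddle point; optimal play is mixed.
Let the attacker play Land with probability p. Expected payoff against Hold: (-5)p + (-4)(1−p) = −p − 4; against Counter: 11p + (-5)(1−p) = 16p − 5.
Setting these equal: −p − 4 = 16p − 5 ⇒ −17p = -1 ⇒ p = 1/17, and the value is (-1)·(1/17) − 4 = -69/17.
For the defender: with q = P(Hold), equating Land's and Sea's payoffs gives −16q + 11 = q − 5 ⇒ q = 16/17.

16/17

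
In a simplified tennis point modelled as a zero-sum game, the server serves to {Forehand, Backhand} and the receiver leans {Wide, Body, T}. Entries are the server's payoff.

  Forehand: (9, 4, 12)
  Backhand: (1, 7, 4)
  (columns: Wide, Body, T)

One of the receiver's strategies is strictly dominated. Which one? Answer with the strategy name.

Wide holds the server's payoff strictly below T in every row: 9 < 12, 1 < 4.
So T is strictly dominated for the receiver.

T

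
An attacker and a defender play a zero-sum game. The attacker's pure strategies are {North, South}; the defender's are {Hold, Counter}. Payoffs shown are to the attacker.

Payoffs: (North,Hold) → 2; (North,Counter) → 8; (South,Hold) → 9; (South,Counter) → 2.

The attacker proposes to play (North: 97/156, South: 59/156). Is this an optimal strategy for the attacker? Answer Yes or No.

No

Against Hold this mix gives (97/156)·2 + (59/156)·9 = 725/156.
Against Counter this mix gives (97/156)·8 + (59/156)·2 = 149/26.
The defender will play Hold, holding the attacker to 725/156. Shifting weight toward the row that does better against Hold would raise this floor (the equalizing mix achieves 68/13 against both Hold and Counter), so the proposed strategy is not optimal.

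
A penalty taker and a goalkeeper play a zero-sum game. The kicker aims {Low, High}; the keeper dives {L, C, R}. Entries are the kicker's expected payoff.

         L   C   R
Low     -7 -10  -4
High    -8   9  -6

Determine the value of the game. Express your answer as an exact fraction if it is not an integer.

Row minima: Low → -10, High → -8; maximin = -8.
Column maxima: L → -7, C → 9, R → -4; minimax = -7.
-8 ≠ -7, so there is no saddle point; optimal play is mixed.
R is strictly dominated by L (it gives the kicker strictly more in every row), so the keeper never plays it.
On the remaining 2×2 (Low, High vs L, C):
Let the kicker play Low with probability p. Expected payoff against L: (-7)p + (-8)(1−p) = p − 8; against C: (-10)p + 9(1−p) = −19p + 9.
Setting these equal: p − 8 = −19p + 9 ⇒ 20p = 17 ⇒ p = 17/20, and the value is (1)·(17/20) − 8 = -143/20.
For the keeper: with q = P(L), equating Low's and High's payoffs gives 3q − 10 = −17q + 9 ⇒ q = 19/20.

-143/20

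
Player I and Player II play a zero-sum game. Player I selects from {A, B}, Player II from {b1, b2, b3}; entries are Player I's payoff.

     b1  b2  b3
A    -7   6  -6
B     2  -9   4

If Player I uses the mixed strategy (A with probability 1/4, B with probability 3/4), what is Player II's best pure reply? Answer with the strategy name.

If Player II plays b1, Player I's expected payoff is (1/4)·(-7) + (3/4)·2 = -1/4.
If Player II plays b2, Player I's expected payoff is (1/4)·6 + (3/4)·(-9) = -21/4.
If Player II plays b3, Player I's expected payoff is (1/4)·(-6) + (3/4)·4 = 3/2.
Player II minimizes Player I's payoff; the smallest is -21/4, so the best response is b2.

b2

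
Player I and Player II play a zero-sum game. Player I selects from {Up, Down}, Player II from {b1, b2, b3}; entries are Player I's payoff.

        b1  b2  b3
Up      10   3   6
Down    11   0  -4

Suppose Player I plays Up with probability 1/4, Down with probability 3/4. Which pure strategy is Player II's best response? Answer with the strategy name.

If Player II plays b1, Player I's expected payoff is (1/4)·10 + (3/4)·11 = 43/4.
If Player II plays b2, Player I's expected payoff is (1/4)·3 + (3/4)·0 = 3/4.
If Player II plays b3, Player I's expected payoff is (1/4)·6 + (3/4)·(-4) = -3/2.
Player II minimizes Player I's payoff; the smallest is -3/2, so the best response is b3.

b3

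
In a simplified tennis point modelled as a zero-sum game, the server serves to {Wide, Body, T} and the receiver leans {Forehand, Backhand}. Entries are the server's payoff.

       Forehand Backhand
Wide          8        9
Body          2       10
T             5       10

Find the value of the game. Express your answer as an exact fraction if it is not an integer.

8

Row minima: Wide → 8, Body → 2, T → 5; maximin = 8.
Column maxima: Forehand → 8, Backhand → 10; minimax = 8.
Since maximin = minimax = 8, there is a saddle point and the value is 8.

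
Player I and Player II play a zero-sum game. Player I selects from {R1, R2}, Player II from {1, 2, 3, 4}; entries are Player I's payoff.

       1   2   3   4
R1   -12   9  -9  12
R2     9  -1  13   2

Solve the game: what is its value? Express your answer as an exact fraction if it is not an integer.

Row minima: R1 → -12, R2 → -1; maximin = -1.
Column maxima: 1 → 9, 2 → 9, 3 → 13, 4 → 12; minimax = 9.
-1 ≠ 9, so there is no saddle point; optimal play is mixed.
3 is strictly dominated by 1 (it gives Player I strictly more in every row), so Player II never plays it.
4 is strictly dominated by 2 (it gives Player I strictly more in every row), so Player II never plays it.
On the remaining 2×2 (R1, R2 vs 1, 2):
Let Player I play R1 with probability p. Expected payoff against 1: (-12)p + 9(1−p) = −21p + 9; against 2: 9p + (-1)(1−p) = 10p − 1.
Setting these equal: −21p + 9 = 10p − 1 ⇒ −31p = -10 ⇒ p = 10/31, and the value is (-21)·(10/31) + 9 = 69/31.
For Player II: with q = P(1), equating R1's and R2's payoffs gives −21q + 9 = 10q − 1 ⇒ q = 10/31.

69/31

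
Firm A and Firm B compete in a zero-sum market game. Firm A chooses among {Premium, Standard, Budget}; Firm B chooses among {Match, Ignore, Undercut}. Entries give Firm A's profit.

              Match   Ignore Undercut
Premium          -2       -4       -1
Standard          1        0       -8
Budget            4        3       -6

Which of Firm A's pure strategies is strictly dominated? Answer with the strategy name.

Budget gives a strictly higher payoff than Standard against every column: 4 > 1, 3 > 0, -6 > -8.
So Standard is strictly dominated and Firm A never plays it.

Standard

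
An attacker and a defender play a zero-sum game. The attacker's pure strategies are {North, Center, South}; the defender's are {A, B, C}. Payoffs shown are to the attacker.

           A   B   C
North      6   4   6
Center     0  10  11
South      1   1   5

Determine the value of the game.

5

Row minima: North → 4, Center → 0, South → 1; maximin = 4.
Column maxima: A → 6, B → 10, C → 11; minimax = 6.
4 ≠ 6, so there is no saddle point; optimal play is mixed.
South is strictly dominated by North, so the attacker never plays it.
C is strictly dominated by B (it gives the attacker strictly more in every row), so the defender never plays it.
On the remaining 2×2 (North, Center vs A, B):
Let the attacker play North with probability p. Expected payoff against A: 6p + 0(1−p) = 6p; against B: 4p + 10(1−p) = −6p + 10.
Setting these equal: 6p = −6p + 10 ⇒ 12p = 10 ⇒ p = 5/6, and the value is (6)·(5/6) = 5.
For the defender: with q = P(A), equating North's and Center's payoffs gives 2q + 4 = −10q + 10 ⇒ q = 1/2.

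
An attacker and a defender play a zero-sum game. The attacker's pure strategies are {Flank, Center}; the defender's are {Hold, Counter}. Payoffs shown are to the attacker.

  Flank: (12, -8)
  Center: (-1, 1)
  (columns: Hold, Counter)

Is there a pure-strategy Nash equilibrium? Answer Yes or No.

No

Row minima: Flank → -8, Center → -1; maximin = -1.
Column maxima: Hold → 12, Counter → 1; minimax = 1.
-1 ≠ 1, so no pure-strategy equilibrium exists.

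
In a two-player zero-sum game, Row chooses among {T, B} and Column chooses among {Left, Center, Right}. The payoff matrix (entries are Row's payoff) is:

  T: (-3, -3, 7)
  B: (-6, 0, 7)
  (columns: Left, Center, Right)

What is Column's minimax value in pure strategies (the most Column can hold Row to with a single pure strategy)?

-3

Column maxima: Left → -3, Center → 0, Right → 7.
The smallest of these is -3.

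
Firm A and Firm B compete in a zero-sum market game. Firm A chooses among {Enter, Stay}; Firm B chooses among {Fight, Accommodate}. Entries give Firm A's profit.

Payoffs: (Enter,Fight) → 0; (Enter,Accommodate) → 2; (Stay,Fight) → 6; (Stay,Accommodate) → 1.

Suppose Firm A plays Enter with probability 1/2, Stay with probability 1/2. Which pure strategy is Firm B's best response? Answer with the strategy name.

If Firm B plays Fight, Firm A's expected payoff is (1/2)·0 + (1/2)·6 = 3.
If Firm B plays Accommodate, Firm A's expected payoff is (1/2)·2 + (1/2)·1 = 3/2.
Firm B minimizes Firm A's payoff; the smallest is 3/2, so the best response is Accommodate.

Accommodate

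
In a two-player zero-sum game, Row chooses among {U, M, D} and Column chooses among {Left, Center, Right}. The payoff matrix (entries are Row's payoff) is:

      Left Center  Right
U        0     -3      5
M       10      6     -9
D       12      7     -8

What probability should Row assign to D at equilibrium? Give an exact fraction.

8/23

Row minima: U → -3, M → -9, D → -8; maximin = -3.
Column maxima: Left → 12, Center → 7, Right → 5; minimax = 5.
-3 ≠ 5, so there is no saddle point; optimal play is mixed.
M is strictly dominated by D, so Row never plays it.
Left is strictly dominated by Center (it gives Row strictly more in every row), so Column never plays it.
On the remaining 2×2 (U, D vs Center, Right):
Let Row play U with probability p. Expected payoff against Center: (-3)p + 7(1−p) = −10p + 7; against Right: 5p + (-8)(1−p) = 13p − 8.
Setting these equal: −10p + 7 = 13p − 8 ⇒ −23p = -15 ⇒ p = 15/23, and the value is (-10)·(15/23) + 7 = 11/23.
For Column: with q = P(Center), equating U's and D's payoffs gives −8q + 5 = 15q − 8 ⇒ q = 13/23.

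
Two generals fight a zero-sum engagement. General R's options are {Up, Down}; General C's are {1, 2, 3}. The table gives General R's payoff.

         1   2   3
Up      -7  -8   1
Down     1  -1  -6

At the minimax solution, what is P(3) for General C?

1/2

Row minima: Up → -8, Down → -6; maximin = -6.
Column maxima: 1 → 1, 2 → -1, 3 → 1; minimax = -1.
-6 ≠ -1, so there is no saddle point; optimal play is mixed.
1 is strictly dominated by 2 (it gives General R strictly more in every row), so General C never plays it.
On the remaining 2×2 (Up, Down vs 2, 3):
Let General R play Up with probability p. Expected payoff against 2: (-8)p + (-1)(1−p) = −7p − 1; against 3: 1p + (-6)(1−p) = 7p − 6.
Setting these equal: −7p − 1 = 7p − 6 ⇒ −14p = -5 ⇒ p = 5/14, and the value is (-7)·(5/14) − 1 = -7/2.
For General C: with q = P(2), equating Up's and Down's payoffs gives −9q + 1 = 5q − 6 ⇒ q = 1/2.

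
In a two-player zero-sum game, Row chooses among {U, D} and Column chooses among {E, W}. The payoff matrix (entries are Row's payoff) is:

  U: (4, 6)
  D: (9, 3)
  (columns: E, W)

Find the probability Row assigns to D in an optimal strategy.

Row minima: U → 4, D → 3; maximin = 4.
Column maxima: E → 9, W → 6; minimax = 6.
4 ≠ 6, so there is no saddle point; optimal play is mixed.
Let Row play U with probability p. Expected payoff against E: 4p + 9(1−p) = −5p + 9; against W: 6p + 3(1−p) = 3p + 3.
Setting these equal: −5p + 9 = 3p + 3 ⇒ −8p = -6 ⇒ p = 3/4, and the value is (-5)·(3/4) + 9 = 21/4.
For Column: with q = P(E), equating U's and D's payoffs gives −2q + 6 = 6q + 3 ⇒ q = 3/8.

1/4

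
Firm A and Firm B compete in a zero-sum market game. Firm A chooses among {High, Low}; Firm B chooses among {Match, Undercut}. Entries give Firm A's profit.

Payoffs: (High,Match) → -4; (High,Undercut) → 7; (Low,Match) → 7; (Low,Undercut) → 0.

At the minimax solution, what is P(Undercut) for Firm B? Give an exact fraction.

Row minima: High → -4, Low → 0; maximin = 0.
Column maxima: Match → 7, Undercut → 7; minimax = 7.
0 ≠ 7, so there is no saddle point; optimal play is mixed.
Let Firm A play High with probability p. Expected payoff against Match: (-4)p + 7(1−p) = −11p + 7; against Undercut: 7p + 0(1−p) = 7p.
Setting these equal: −11p + 7 = 7p ⇒ −18p = -7 ⇒ p = 7/18, and the value is (-11)·(7/18) + 7 = 49/18.
For Firm B: with q = P(Match), equating High's and Low's payoffs gives −11q + 7 = 7q ⇒ q = 7/18.

11/18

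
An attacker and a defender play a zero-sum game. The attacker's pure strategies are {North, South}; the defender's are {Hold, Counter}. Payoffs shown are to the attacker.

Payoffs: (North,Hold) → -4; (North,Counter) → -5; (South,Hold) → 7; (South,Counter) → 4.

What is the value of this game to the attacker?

Row minima: North → -5, South → 4; maximin = 4.
Column maxima: Hold → 7, Counter → 4; minimax = 4.
Since maximin = minimax = 4, there is a saddle point and the value is 4.

4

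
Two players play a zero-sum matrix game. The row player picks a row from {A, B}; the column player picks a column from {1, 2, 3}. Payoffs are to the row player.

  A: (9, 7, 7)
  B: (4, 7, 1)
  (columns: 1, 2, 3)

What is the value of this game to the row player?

Row minima: A → 7, B → 1; maximin = 7.
Column maxima: 1 → 9, 2 → 7, 3 → 7; minimax = 7.
Since maximin = minimax = 7, there is a saddle point and the value is 7.

7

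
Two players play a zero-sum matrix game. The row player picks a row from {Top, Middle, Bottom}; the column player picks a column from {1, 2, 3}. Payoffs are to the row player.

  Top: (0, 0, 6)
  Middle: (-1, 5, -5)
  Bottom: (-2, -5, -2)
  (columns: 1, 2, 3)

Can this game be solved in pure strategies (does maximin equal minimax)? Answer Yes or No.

Yes

Row minima: Top → 0, Middle → -5, Bottom → -5; maximin = 0.
Column maxima: 1 → 0, 2 → 5, 3 → 6; minimax = 0.
maximin = minimax = 0, so a saddle point exists.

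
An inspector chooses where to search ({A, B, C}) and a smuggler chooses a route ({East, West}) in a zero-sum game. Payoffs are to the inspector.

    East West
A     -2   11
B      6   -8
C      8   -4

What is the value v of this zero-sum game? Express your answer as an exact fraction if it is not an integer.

16/5

Row minima: A → -2, B → -8, C → -4; maximin = -2.
Column maxima: East → 8, West → 11; minimax = 8.
-2 ≠ 8, so there is no saddle point; optimal play is mixed.
B is strictly dominated by C, so the inspector never plays it.
On the remaining 2×2 (A, C vs East, West):
Let the inspector play A with probability p. Expected payoff against East: (-2)p + 8(1−p) = −10p + 8; against West: 11p + (-4)(1−p) = 15p − 4.
Setting these equal: −10p + 8 = 15p − 4 ⇒ −25p = -12 ⇒ p = 12/25, and the value is (-10)·(12/25) + 8 = 16/5.
For the smuggler: with q = P(East), equating A's and C's payoffs gives −13q + 11 = 12q − 4 ⇒ q = 3/5.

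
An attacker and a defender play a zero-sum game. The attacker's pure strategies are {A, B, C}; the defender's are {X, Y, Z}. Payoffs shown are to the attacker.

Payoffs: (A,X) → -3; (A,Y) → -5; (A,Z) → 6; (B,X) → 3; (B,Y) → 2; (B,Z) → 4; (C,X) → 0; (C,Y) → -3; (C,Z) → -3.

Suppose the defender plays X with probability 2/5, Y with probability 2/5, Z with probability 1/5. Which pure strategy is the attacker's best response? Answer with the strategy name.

B

Expected payoff of A: (2/5)·(-3) + (2/5)·(-5) + (1/5)·6 = -2.
Expected payoff of B: (2/5)·3 + (2/5)·2 + (1/5)·4 = 14/5.
Expected payoff of C: (2/5)·0 + (2/5)·(-3) + (1/5)·(-3) = -9/5.
The largest is 14/5, so the attacker's best response is B.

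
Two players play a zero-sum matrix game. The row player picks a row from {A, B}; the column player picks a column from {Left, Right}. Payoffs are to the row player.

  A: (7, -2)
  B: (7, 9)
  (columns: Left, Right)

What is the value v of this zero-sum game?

Row minima: A → -2, B → 7; maximin = 7.
Column maxima: Left → 7, Right → 9; minimax = 7.
Since maximin = minimax = 7, there is a saddle point and the value is 7.

7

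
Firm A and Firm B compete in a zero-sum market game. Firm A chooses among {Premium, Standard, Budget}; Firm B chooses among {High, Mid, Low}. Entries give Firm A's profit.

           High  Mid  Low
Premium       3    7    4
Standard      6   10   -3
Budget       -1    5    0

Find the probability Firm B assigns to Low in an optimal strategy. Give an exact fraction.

Row minima: Premium → 3, Standard → -3, Budget → -1; maximin = 3.
Column maxima: High → 6, Mid → 10, Low → 4; minimax = 4.
3 ≠ 4, so there is no saddle point; optimal play is mixed.
Budget is strictly dominated by Premium, so Firm A never plays it.
Mid is strictly dominated by High (it gives Firm A strictly more in every row), so Firm B never plays it.
On the remaining 2×2 (Premium, Standard vs High, Low):
Let Firm A play Premium with probability p. Expected payoff against High: 3p + 6(1−p) = −3p + 6; against Low: 4p + (-3)(1−p) = 7p − 3.
Setting these equal: −3p + 6 = 7p − 3 ⇒ −10p = -9 ⇒ p = 9/10, and the value is (-3)·(9/10) + 6 = 33/10.
For Firm B: with q = P(High), equating Premium's and Standard's payoffs gives −q + 4 = 9q − 3 ⇒ q = 7/10.

3/10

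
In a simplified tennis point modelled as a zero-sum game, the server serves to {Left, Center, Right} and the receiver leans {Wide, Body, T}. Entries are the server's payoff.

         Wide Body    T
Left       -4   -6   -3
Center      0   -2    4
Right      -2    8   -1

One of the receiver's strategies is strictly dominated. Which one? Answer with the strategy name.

Wide holds the server's payoff strictly below T in every row: -4 < -3, 0 < 4, -2 < -1.
So T is strictly dominated for the receiver.

T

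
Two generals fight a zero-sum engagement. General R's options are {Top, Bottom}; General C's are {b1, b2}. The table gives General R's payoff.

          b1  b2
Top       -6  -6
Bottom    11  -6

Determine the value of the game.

Row minima: Top → -6, Bottom → -6; maximin = -6.
Column maxima: b1 → 11, b2 → -6; minimax = -6.
Since maximin = minimax = -6, there is a saddle point and the value is -6.

-6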